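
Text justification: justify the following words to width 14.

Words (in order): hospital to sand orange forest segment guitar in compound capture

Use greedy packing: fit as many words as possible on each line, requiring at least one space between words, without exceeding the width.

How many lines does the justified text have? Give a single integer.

Answer: 6

Derivation:
Line 1: ['hospital', 'to'] (min_width=11, slack=3)
Line 2: ['sand', 'orange'] (min_width=11, slack=3)
Line 3: ['forest', 'segment'] (min_width=14, slack=0)
Line 4: ['guitar', 'in'] (min_width=9, slack=5)
Line 5: ['compound'] (min_width=8, slack=6)
Line 6: ['capture'] (min_width=7, slack=7)
Total lines: 6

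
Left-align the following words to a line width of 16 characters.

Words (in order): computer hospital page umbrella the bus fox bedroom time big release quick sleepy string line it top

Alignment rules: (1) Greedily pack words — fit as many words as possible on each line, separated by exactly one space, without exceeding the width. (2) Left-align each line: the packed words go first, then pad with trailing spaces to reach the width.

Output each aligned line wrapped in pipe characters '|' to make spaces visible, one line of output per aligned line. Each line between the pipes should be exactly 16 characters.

Answer: |computer        |
|hospital page   |
|umbrella the bus|
|fox bedroom time|
|big release     |
|quick sleepy    |
|string line it  |
|top             |

Derivation:
Line 1: ['computer'] (min_width=8, slack=8)
Line 2: ['hospital', 'page'] (min_width=13, slack=3)
Line 3: ['umbrella', 'the', 'bus'] (min_width=16, slack=0)
Line 4: ['fox', 'bedroom', 'time'] (min_width=16, slack=0)
Line 5: ['big', 'release'] (min_width=11, slack=5)
Line 6: ['quick', 'sleepy'] (min_width=12, slack=4)
Line 7: ['string', 'line', 'it'] (min_width=14, slack=2)
Line 8: ['top'] (min_width=3, slack=13)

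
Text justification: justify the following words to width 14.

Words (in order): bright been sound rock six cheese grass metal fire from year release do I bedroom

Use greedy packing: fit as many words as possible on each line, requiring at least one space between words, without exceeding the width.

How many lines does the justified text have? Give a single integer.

Line 1: ['bright', 'been'] (min_width=11, slack=3)
Line 2: ['sound', 'rock', 'six'] (min_width=14, slack=0)
Line 3: ['cheese', 'grass'] (min_width=12, slack=2)
Line 4: ['metal', 'fire'] (min_width=10, slack=4)
Line 5: ['from', 'year'] (min_width=9, slack=5)
Line 6: ['release', 'do', 'I'] (min_width=12, slack=2)
Line 7: ['bedroom'] (min_width=7, slack=7)
Total lines: 7

Answer: 7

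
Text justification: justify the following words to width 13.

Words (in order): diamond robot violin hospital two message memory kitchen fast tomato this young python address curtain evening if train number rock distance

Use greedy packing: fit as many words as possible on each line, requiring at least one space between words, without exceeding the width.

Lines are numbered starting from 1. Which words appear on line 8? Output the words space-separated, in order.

Line 1: ['diamond', 'robot'] (min_width=13, slack=0)
Line 2: ['violin'] (min_width=6, slack=7)
Line 3: ['hospital', 'two'] (min_width=12, slack=1)
Line 4: ['message'] (min_width=7, slack=6)
Line 5: ['memory'] (min_width=6, slack=7)
Line 6: ['kitchen', 'fast'] (min_width=12, slack=1)
Line 7: ['tomato', 'this'] (min_width=11, slack=2)
Line 8: ['young', 'python'] (min_width=12, slack=1)
Line 9: ['address'] (min_width=7, slack=6)
Line 10: ['curtain'] (min_width=7, slack=6)
Line 11: ['evening', 'if'] (min_width=10, slack=3)
Line 12: ['train', 'number'] (min_width=12, slack=1)
Line 13: ['rock', 'distance'] (min_width=13, slack=0)

Answer: young python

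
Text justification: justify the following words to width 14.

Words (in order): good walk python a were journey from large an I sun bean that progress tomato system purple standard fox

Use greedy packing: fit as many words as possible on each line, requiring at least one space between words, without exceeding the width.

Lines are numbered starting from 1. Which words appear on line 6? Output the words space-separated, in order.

Line 1: ['good', 'walk'] (min_width=9, slack=5)
Line 2: ['python', 'a', 'were'] (min_width=13, slack=1)
Line 3: ['journey', 'from'] (min_width=12, slack=2)
Line 4: ['large', 'an', 'I', 'sun'] (min_width=14, slack=0)
Line 5: ['bean', 'that'] (min_width=9, slack=5)
Line 6: ['progress'] (min_width=8, slack=6)
Line 7: ['tomato', 'system'] (min_width=13, slack=1)
Line 8: ['purple'] (min_width=6, slack=8)
Line 9: ['standard', 'fox'] (min_width=12, slack=2)

Answer: progress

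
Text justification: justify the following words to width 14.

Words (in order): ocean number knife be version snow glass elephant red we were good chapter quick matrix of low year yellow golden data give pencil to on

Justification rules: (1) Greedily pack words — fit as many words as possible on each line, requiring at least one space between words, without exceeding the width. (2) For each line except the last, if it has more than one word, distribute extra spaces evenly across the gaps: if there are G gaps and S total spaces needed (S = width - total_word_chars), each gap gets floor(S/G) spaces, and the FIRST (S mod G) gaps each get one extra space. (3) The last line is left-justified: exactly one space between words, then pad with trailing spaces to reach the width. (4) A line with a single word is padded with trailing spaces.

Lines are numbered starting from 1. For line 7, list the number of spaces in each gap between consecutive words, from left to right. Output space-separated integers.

Line 1: ['ocean', 'number'] (min_width=12, slack=2)
Line 2: ['knife', 'be'] (min_width=8, slack=6)
Line 3: ['version', 'snow'] (min_width=12, slack=2)
Line 4: ['glass', 'elephant'] (min_width=14, slack=0)
Line 5: ['red', 'we', 'were'] (min_width=11, slack=3)
Line 6: ['good', 'chapter'] (min_width=12, slack=2)
Line 7: ['quick', 'matrix'] (min_width=12, slack=2)
Line 8: ['of', 'low', 'year'] (min_width=11, slack=3)
Line 9: ['yellow', 'golden'] (min_width=13, slack=1)
Line 10: ['data', 'give'] (min_width=9, slack=5)
Line 11: ['pencil', 'to', 'on'] (min_width=12, slack=2)

Answer: 3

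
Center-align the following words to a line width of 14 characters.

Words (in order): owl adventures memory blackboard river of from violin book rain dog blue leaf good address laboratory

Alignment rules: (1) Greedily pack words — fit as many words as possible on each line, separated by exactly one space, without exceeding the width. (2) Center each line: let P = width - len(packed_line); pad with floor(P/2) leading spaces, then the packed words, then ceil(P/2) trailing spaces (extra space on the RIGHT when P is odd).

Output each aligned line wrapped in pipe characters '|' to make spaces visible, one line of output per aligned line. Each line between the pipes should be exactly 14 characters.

Line 1: ['owl', 'adventures'] (min_width=14, slack=0)
Line 2: ['memory'] (min_width=6, slack=8)
Line 3: ['blackboard'] (min_width=10, slack=4)
Line 4: ['river', 'of', 'from'] (min_width=13, slack=1)
Line 5: ['violin', 'book'] (min_width=11, slack=3)
Line 6: ['rain', 'dog', 'blue'] (min_width=13, slack=1)
Line 7: ['leaf', 'good'] (min_width=9, slack=5)
Line 8: ['address'] (min_width=7, slack=7)
Line 9: ['laboratory'] (min_width=10, slack=4)

Answer: |owl adventures|
|    memory    |
|  blackboard  |
|river of from |
| violin book  |
|rain dog blue |
|  leaf good   |
|   address    |
|  laboratory  |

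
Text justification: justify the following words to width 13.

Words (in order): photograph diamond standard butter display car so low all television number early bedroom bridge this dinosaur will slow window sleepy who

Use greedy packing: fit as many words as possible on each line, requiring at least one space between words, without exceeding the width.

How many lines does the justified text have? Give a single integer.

Line 1: ['photograph'] (min_width=10, slack=3)
Line 2: ['diamond'] (min_width=7, slack=6)
Line 3: ['standard'] (min_width=8, slack=5)
Line 4: ['butter'] (min_width=6, slack=7)
Line 5: ['display', 'car'] (min_width=11, slack=2)
Line 6: ['so', 'low', 'all'] (min_width=10, slack=3)
Line 7: ['television'] (min_width=10, slack=3)
Line 8: ['number', 'early'] (min_width=12, slack=1)
Line 9: ['bedroom'] (min_width=7, slack=6)
Line 10: ['bridge', 'this'] (min_width=11, slack=2)
Line 11: ['dinosaur', 'will'] (min_width=13, slack=0)
Line 12: ['slow', 'window'] (min_width=11, slack=2)
Line 13: ['sleepy', 'who'] (min_width=10, slack=3)
Total lines: 13

Answer: 13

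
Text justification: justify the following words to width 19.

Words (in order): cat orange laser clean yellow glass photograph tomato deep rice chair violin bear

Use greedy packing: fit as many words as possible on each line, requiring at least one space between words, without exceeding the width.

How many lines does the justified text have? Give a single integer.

Line 1: ['cat', 'orange', 'laser'] (min_width=16, slack=3)
Line 2: ['clean', 'yellow', 'glass'] (min_width=18, slack=1)
Line 3: ['photograph', 'tomato'] (min_width=17, slack=2)
Line 4: ['deep', 'rice', 'chair'] (min_width=15, slack=4)
Line 5: ['violin', 'bear'] (min_width=11, slack=8)
Total lines: 5

Answer: 5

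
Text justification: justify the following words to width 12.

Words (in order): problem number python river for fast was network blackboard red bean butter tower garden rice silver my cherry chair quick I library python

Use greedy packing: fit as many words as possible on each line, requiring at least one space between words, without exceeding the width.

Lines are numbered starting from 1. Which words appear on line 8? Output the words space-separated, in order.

Line 1: ['problem'] (min_width=7, slack=5)
Line 2: ['number'] (min_width=6, slack=6)
Line 3: ['python', 'river'] (min_width=12, slack=0)
Line 4: ['for', 'fast', 'was'] (min_width=12, slack=0)
Line 5: ['network'] (min_width=7, slack=5)
Line 6: ['blackboard'] (min_width=10, slack=2)
Line 7: ['red', 'bean'] (min_width=8, slack=4)
Line 8: ['butter', 'tower'] (min_width=12, slack=0)
Line 9: ['garden', 'rice'] (min_width=11, slack=1)
Line 10: ['silver', 'my'] (min_width=9, slack=3)
Line 11: ['cherry', 'chair'] (min_width=12, slack=0)
Line 12: ['quick', 'I'] (min_width=7, slack=5)
Line 13: ['library'] (min_width=7, slack=5)
Line 14: ['python'] (min_width=6, slack=6)

Answer: butter tower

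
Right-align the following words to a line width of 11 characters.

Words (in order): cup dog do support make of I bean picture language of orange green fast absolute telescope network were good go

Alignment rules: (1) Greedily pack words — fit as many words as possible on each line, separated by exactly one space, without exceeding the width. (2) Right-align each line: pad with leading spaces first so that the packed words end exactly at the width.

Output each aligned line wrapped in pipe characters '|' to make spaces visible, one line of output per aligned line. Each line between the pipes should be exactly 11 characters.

Line 1: ['cup', 'dog', 'do'] (min_width=10, slack=1)
Line 2: ['support'] (min_width=7, slack=4)
Line 3: ['make', 'of', 'I'] (min_width=9, slack=2)
Line 4: ['bean'] (min_width=4, slack=7)
Line 5: ['picture'] (min_width=7, slack=4)
Line 6: ['language', 'of'] (min_width=11, slack=0)
Line 7: ['orange'] (min_width=6, slack=5)
Line 8: ['green', 'fast'] (min_width=10, slack=1)
Line 9: ['absolute'] (min_width=8, slack=3)
Line 10: ['telescope'] (min_width=9, slack=2)
Line 11: ['network'] (min_width=7, slack=4)
Line 12: ['were', 'good'] (min_width=9, slack=2)
Line 13: ['go'] (min_width=2, slack=9)

Answer: | cup dog do|
|    support|
|  make of I|
|       bean|
|    picture|
|language of|
|     orange|
| green fast|
|   absolute|
|  telescope|
|    network|
|  were good|
|         go|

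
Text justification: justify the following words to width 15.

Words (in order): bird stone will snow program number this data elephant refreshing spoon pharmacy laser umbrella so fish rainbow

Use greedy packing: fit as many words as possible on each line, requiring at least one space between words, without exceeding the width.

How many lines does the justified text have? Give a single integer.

Line 1: ['bird', 'stone', 'will'] (min_width=15, slack=0)
Line 2: ['snow', 'program'] (min_width=12, slack=3)
Line 3: ['number', 'this'] (min_width=11, slack=4)
Line 4: ['data', 'elephant'] (min_width=13, slack=2)
Line 5: ['refreshing'] (min_width=10, slack=5)
Line 6: ['spoon', 'pharmacy'] (min_width=14, slack=1)
Line 7: ['laser', 'umbrella'] (min_width=14, slack=1)
Line 8: ['so', 'fish', 'rainbow'] (min_width=15, slack=0)
Total lines: 8

Answer: 8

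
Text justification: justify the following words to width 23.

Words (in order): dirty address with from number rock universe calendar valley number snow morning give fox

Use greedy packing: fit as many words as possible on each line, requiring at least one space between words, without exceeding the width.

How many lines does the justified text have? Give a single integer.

Line 1: ['dirty', 'address', 'with', 'from'] (min_width=23, slack=0)
Line 2: ['number', 'rock', 'universe'] (min_width=20, slack=3)
Line 3: ['calendar', 'valley', 'number'] (min_width=22, slack=1)
Line 4: ['snow', 'morning', 'give', 'fox'] (min_width=21, slack=2)
Total lines: 4

Answer: 4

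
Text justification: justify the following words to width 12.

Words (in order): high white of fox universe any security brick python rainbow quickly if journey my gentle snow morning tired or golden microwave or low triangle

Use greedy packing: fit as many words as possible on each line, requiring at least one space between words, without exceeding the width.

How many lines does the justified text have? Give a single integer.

Line 1: ['high', 'white'] (min_width=10, slack=2)
Line 2: ['of', 'fox'] (min_width=6, slack=6)
Line 3: ['universe', 'any'] (min_width=12, slack=0)
Line 4: ['security'] (min_width=8, slack=4)
Line 5: ['brick', 'python'] (min_width=12, slack=0)
Line 6: ['rainbow'] (min_width=7, slack=5)
Line 7: ['quickly', 'if'] (min_width=10, slack=2)
Line 8: ['journey', 'my'] (min_width=10, slack=2)
Line 9: ['gentle', 'snow'] (min_width=11, slack=1)
Line 10: ['morning'] (min_width=7, slack=5)
Line 11: ['tired', 'or'] (min_width=8, slack=4)
Line 12: ['golden'] (min_width=6, slack=6)
Line 13: ['microwave', 'or'] (min_width=12, slack=0)
Line 14: ['low', 'triangle'] (min_width=12, slack=0)
Total lines: 14

Answer: 14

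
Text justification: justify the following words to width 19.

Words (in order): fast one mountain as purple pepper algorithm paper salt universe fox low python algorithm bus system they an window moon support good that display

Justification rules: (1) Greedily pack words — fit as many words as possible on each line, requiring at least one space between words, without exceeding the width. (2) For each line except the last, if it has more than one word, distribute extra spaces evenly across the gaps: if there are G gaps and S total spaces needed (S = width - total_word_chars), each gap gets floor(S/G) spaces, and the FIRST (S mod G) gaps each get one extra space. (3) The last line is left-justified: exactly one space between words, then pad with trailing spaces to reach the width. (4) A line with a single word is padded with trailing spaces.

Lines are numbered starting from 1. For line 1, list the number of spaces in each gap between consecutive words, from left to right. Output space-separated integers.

Line 1: ['fast', 'one', 'mountain'] (min_width=17, slack=2)
Line 2: ['as', 'purple', 'pepper'] (min_width=16, slack=3)
Line 3: ['algorithm', 'paper'] (min_width=15, slack=4)
Line 4: ['salt', 'universe', 'fox'] (min_width=17, slack=2)
Line 5: ['low', 'python'] (min_width=10, slack=9)
Line 6: ['algorithm', 'bus'] (min_width=13, slack=6)
Line 7: ['system', 'they', 'an'] (min_width=14, slack=5)
Line 8: ['window', 'moon', 'support'] (min_width=19, slack=0)
Line 9: ['good', 'that', 'display'] (min_width=17, slack=2)

Answer: 2 2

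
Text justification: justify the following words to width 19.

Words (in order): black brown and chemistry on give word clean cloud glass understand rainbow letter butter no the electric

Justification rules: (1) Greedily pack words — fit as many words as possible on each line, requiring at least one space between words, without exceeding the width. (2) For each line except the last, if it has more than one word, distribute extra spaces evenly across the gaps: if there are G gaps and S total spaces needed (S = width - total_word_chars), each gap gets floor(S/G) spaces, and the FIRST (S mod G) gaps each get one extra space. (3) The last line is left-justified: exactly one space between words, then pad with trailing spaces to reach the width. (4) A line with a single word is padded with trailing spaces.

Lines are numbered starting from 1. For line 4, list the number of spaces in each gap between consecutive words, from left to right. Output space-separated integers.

Answer: 4

Derivation:
Line 1: ['black', 'brown', 'and'] (min_width=15, slack=4)
Line 2: ['chemistry', 'on', 'give'] (min_width=17, slack=2)
Line 3: ['word', 'clean', 'cloud'] (min_width=16, slack=3)
Line 4: ['glass', 'understand'] (min_width=16, slack=3)
Line 5: ['rainbow', 'letter'] (min_width=14, slack=5)
Line 6: ['butter', 'no', 'the'] (min_width=13, slack=6)
Line 7: ['electric'] (min_width=8, slack=11)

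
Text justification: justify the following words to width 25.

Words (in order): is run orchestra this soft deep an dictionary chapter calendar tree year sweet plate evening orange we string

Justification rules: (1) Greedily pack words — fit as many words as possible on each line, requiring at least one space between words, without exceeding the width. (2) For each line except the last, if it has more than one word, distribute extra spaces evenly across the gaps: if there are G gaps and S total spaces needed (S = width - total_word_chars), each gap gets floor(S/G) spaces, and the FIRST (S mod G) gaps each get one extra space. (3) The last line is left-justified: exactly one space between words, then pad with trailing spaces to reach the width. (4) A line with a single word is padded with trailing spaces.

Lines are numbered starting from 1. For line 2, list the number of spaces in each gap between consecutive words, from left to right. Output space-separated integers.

Answer: 2 2 1

Derivation:
Line 1: ['is', 'run', 'orchestra', 'this'] (min_width=21, slack=4)
Line 2: ['soft', 'deep', 'an', 'dictionary'] (min_width=23, slack=2)
Line 3: ['chapter', 'calendar', 'tree'] (min_width=21, slack=4)
Line 4: ['year', 'sweet', 'plate', 'evening'] (min_width=24, slack=1)
Line 5: ['orange', 'we', 'string'] (min_width=16, slack=9)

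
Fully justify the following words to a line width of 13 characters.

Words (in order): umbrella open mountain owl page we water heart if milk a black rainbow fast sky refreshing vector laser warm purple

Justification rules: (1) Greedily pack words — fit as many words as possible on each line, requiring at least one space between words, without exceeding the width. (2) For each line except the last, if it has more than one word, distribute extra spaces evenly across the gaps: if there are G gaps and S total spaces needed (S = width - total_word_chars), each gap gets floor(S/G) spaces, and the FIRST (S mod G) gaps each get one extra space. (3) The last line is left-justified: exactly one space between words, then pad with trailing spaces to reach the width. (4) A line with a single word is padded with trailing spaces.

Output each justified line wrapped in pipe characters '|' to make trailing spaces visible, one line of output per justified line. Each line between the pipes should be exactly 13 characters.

Line 1: ['umbrella', 'open'] (min_width=13, slack=0)
Line 2: ['mountain', 'owl'] (min_width=12, slack=1)
Line 3: ['page', 'we', 'water'] (min_width=13, slack=0)
Line 4: ['heart', 'if', 'milk'] (min_width=13, slack=0)
Line 5: ['a', 'black'] (min_width=7, slack=6)
Line 6: ['rainbow', 'fast'] (min_width=12, slack=1)
Line 7: ['sky'] (min_width=3, slack=10)
Line 8: ['refreshing'] (min_width=10, slack=3)
Line 9: ['vector', 'laser'] (min_width=12, slack=1)
Line 10: ['warm', 'purple'] (min_width=11, slack=2)

Answer: |umbrella open|
|mountain  owl|
|page we water|
|heart if milk|
|a       black|
|rainbow  fast|
|sky          |
|refreshing   |
|vector  laser|
|warm purple  |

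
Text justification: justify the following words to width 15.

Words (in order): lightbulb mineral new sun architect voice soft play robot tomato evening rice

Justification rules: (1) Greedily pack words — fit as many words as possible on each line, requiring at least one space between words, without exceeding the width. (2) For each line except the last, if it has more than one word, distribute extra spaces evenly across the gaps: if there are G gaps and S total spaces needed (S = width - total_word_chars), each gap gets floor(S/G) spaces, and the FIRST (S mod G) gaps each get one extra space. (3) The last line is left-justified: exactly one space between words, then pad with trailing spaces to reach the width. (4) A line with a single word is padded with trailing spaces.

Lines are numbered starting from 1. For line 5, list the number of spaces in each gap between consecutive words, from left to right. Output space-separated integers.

Line 1: ['lightbulb'] (min_width=9, slack=6)
Line 2: ['mineral', 'new', 'sun'] (min_width=15, slack=0)
Line 3: ['architect', 'voice'] (min_width=15, slack=0)
Line 4: ['soft', 'play', 'robot'] (min_width=15, slack=0)
Line 5: ['tomato', 'evening'] (min_width=14, slack=1)
Line 6: ['rice'] (min_width=4, slack=11)

Answer: 2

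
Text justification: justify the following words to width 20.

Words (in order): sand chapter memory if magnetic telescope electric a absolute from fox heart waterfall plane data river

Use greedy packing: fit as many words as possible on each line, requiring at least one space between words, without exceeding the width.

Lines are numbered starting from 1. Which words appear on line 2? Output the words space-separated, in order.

Line 1: ['sand', 'chapter', 'memory'] (min_width=19, slack=1)
Line 2: ['if', 'magnetic'] (min_width=11, slack=9)
Line 3: ['telescope', 'electric', 'a'] (min_width=20, slack=0)
Line 4: ['absolute', 'from', 'fox'] (min_width=17, slack=3)
Line 5: ['heart', 'waterfall'] (min_width=15, slack=5)
Line 6: ['plane', 'data', 'river'] (min_width=16, slack=4)

Answer: if magnetic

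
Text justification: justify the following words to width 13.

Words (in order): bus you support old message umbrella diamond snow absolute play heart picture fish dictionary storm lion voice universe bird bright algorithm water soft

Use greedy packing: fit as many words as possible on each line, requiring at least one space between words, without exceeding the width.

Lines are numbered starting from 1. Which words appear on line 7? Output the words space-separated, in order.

Answer: heart picture

Derivation:
Line 1: ['bus', 'you'] (min_width=7, slack=6)
Line 2: ['support', 'old'] (min_width=11, slack=2)
Line 3: ['message'] (min_width=7, slack=6)
Line 4: ['umbrella'] (min_width=8, slack=5)
Line 5: ['diamond', 'snow'] (min_width=12, slack=1)
Line 6: ['absolute', 'play'] (min_width=13, slack=0)
Line 7: ['heart', 'picture'] (min_width=13, slack=0)
Line 8: ['fish'] (min_width=4, slack=9)
Line 9: ['dictionary'] (min_width=10, slack=3)
Line 10: ['storm', 'lion'] (min_width=10, slack=3)
Line 11: ['voice'] (min_width=5, slack=8)
Line 12: ['universe', 'bird'] (min_width=13, slack=0)
Line 13: ['bright'] (min_width=6, slack=7)
Line 14: ['algorithm'] (min_width=9, slack=4)
Line 15: ['water', 'soft'] (min_width=10, slack=3)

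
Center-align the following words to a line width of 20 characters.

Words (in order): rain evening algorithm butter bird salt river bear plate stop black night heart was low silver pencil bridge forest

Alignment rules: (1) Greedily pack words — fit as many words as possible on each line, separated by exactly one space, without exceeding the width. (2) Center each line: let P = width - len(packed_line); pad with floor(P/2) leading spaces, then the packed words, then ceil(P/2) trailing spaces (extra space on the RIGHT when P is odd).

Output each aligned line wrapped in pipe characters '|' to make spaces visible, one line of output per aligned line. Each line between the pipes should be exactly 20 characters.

Line 1: ['rain', 'evening'] (min_width=12, slack=8)
Line 2: ['algorithm', 'butter'] (min_width=16, slack=4)
Line 3: ['bird', 'salt', 'river', 'bear'] (min_width=20, slack=0)
Line 4: ['plate', 'stop', 'black'] (min_width=16, slack=4)
Line 5: ['night', 'heart', 'was', 'low'] (min_width=19, slack=1)
Line 6: ['silver', 'pencil', 'bridge'] (min_width=20, slack=0)
Line 7: ['forest'] (min_width=6, slack=14)

Answer: |    rain evening    |
|  algorithm butter  |
|bird salt river bear|
|  plate stop black  |
|night heart was low |
|silver pencil bridge|
|       forest       |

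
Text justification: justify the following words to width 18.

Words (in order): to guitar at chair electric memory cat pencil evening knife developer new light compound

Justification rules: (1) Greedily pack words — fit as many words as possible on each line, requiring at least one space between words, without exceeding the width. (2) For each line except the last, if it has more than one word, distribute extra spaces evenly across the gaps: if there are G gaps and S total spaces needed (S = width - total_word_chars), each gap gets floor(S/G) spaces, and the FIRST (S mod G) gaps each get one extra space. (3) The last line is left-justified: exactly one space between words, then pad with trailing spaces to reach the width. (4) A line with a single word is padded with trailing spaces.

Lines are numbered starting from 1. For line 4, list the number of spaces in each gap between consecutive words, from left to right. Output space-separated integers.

Line 1: ['to', 'guitar', 'at', 'chair'] (min_width=18, slack=0)
Line 2: ['electric', 'memory'] (min_width=15, slack=3)
Line 3: ['cat', 'pencil', 'evening'] (min_width=18, slack=0)
Line 4: ['knife', 'developer'] (min_width=15, slack=3)
Line 5: ['new', 'light', 'compound'] (min_width=18, slack=0)

Answer: 4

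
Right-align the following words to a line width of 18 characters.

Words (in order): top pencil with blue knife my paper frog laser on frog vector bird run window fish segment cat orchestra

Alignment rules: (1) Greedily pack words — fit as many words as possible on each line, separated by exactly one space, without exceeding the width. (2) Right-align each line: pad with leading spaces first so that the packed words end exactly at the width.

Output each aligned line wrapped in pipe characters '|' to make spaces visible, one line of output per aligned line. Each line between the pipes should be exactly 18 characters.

Line 1: ['top', 'pencil', 'with'] (min_width=15, slack=3)
Line 2: ['blue', 'knife', 'my'] (min_width=13, slack=5)
Line 3: ['paper', 'frog', 'laser'] (min_width=16, slack=2)
Line 4: ['on', 'frog', 'vector'] (min_width=14, slack=4)
Line 5: ['bird', 'run', 'window'] (min_width=15, slack=3)
Line 6: ['fish', 'segment', 'cat'] (min_width=16, slack=2)
Line 7: ['orchestra'] (min_width=9, slack=9)

Answer: |   top pencil with|
|     blue knife my|
|  paper frog laser|
|    on frog vector|
|   bird run window|
|  fish segment cat|
|         orchestra|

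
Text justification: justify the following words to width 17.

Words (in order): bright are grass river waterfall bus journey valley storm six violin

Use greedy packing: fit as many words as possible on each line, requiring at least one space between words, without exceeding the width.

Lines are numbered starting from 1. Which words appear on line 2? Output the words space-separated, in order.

Answer: river waterfall

Derivation:
Line 1: ['bright', 'are', 'grass'] (min_width=16, slack=1)
Line 2: ['river', 'waterfall'] (min_width=15, slack=2)
Line 3: ['bus', 'journey'] (min_width=11, slack=6)
Line 4: ['valley', 'storm', 'six'] (min_width=16, slack=1)
Line 5: ['violin'] (min_width=6, slack=11)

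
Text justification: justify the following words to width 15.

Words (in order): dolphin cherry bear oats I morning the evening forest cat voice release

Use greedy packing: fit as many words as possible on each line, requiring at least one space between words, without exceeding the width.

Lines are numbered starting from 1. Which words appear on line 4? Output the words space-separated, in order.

Answer: evening forest

Derivation:
Line 1: ['dolphin', 'cherry'] (min_width=14, slack=1)
Line 2: ['bear', 'oats', 'I'] (min_width=11, slack=4)
Line 3: ['morning', 'the'] (min_width=11, slack=4)
Line 4: ['evening', 'forest'] (min_width=14, slack=1)
Line 5: ['cat', 'voice'] (min_width=9, slack=6)
Line 6: ['release'] (min_width=7, slack=8)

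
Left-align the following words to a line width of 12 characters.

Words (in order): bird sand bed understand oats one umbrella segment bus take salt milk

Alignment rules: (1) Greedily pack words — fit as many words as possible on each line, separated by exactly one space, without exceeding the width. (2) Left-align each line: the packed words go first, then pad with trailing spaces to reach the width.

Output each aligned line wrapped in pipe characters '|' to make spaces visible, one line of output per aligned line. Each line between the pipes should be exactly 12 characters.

Answer: |bird sand   |
|bed         |
|understand  |
|oats one    |
|umbrella    |
|segment bus |
|take salt   |
|milk        |

Derivation:
Line 1: ['bird', 'sand'] (min_width=9, slack=3)
Line 2: ['bed'] (min_width=3, slack=9)
Line 3: ['understand'] (min_width=10, slack=2)
Line 4: ['oats', 'one'] (min_width=8, slack=4)
Line 5: ['umbrella'] (min_width=8, slack=4)
Line 6: ['segment', 'bus'] (min_width=11, slack=1)
Line 7: ['take', 'salt'] (min_width=9, slack=3)
Line 8: ['milk'] (min_width=4, slack=8)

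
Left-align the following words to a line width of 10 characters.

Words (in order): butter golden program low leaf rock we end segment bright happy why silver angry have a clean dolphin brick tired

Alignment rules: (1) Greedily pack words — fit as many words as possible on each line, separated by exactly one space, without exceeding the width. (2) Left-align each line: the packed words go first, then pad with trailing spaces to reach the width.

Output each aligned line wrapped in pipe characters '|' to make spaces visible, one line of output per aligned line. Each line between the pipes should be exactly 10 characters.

Answer: |butter    |
|golden    |
|program   |
|low leaf  |
|rock we   |
|end       |
|segment   |
|bright    |
|happy why |
|silver    |
|angry have|
|a clean   |
|dolphin   |
|brick     |
|tired     |

Derivation:
Line 1: ['butter'] (min_width=6, slack=4)
Line 2: ['golden'] (min_width=6, slack=4)
Line 3: ['program'] (min_width=7, slack=3)
Line 4: ['low', 'leaf'] (min_width=8, slack=2)
Line 5: ['rock', 'we'] (min_width=7, slack=3)
Line 6: ['end'] (min_width=3, slack=7)
Line 7: ['segment'] (min_width=7, slack=3)
Line 8: ['bright'] (min_width=6, slack=4)
Line 9: ['happy', 'why'] (min_width=9, slack=1)
Line 10: ['silver'] (min_width=6, slack=4)
Line 11: ['angry', 'have'] (min_width=10, slack=0)
Line 12: ['a', 'clean'] (min_width=7, slack=3)
Line 13: ['dolphin'] (min_width=7, slack=3)
Line 14: ['brick'] (min_width=5, slack=5)
Line 15: ['tired'] (min_width=5, slack=5)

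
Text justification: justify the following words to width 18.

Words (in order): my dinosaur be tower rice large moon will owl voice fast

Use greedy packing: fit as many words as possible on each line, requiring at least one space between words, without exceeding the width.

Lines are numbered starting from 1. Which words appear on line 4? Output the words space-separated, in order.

Answer: voice fast

Derivation:
Line 1: ['my', 'dinosaur', 'be'] (min_width=14, slack=4)
Line 2: ['tower', 'rice', 'large'] (min_width=16, slack=2)
Line 3: ['moon', 'will', 'owl'] (min_width=13, slack=5)
Line 4: ['voice', 'fast'] (min_width=10, slack=8)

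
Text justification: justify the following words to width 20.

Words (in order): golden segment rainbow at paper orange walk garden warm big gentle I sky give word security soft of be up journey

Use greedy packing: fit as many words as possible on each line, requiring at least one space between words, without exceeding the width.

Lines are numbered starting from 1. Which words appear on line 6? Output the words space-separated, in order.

Answer: security soft of be

Derivation:
Line 1: ['golden', 'segment'] (min_width=14, slack=6)
Line 2: ['rainbow', 'at', 'paper'] (min_width=16, slack=4)
Line 3: ['orange', 'walk', 'garden'] (min_width=18, slack=2)
Line 4: ['warm', 'big', 'gentle', 'I'] (min_width=17, slack=3)
Line 5: ['sky', 'give', 'word'] (min_width=13, slack=7)
Line 6: ['security', 'soft', 'of', 'be'] (min_width=19, slack=1)
Line 7: ['up', 'journey'] (min_width=10, slack=10)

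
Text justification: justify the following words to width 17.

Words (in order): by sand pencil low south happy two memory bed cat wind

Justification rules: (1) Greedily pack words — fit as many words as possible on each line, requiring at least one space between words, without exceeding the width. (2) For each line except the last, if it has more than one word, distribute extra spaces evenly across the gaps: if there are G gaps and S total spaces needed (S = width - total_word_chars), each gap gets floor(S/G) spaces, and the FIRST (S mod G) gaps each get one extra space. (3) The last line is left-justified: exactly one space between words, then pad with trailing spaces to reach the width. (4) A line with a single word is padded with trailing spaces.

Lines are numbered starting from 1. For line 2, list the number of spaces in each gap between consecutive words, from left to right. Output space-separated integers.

Answer: 2 2

Derivation:
Line 1: ['by', 'sand', 'pencil'] (min_width=14, slack=3)
Line 2: ['low', 'south', 'happy'] (min_width=15, slack=2)
Line 3: ['two', 'memory', 'bed'] (min_width=14, slack=3)
Line 4: ['cat', 'wind'] (min_width=8, slack=9)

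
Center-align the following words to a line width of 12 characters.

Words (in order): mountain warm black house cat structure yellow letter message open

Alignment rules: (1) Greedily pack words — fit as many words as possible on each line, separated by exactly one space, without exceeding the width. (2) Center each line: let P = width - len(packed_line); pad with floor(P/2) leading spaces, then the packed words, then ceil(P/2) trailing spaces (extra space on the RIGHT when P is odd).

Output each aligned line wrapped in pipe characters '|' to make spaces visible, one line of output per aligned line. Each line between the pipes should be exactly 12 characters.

Answer: |  mountain  |
| warm black |
| house cat  |
| structure  |
|   yellow   |
|   letter   |
|message open|

Derivation:
Line 1: ['mountain'] (min_width=8, slack=4)
Line 2: ['warm', 'black'] (min_width=10, slack=2)
Line 3: ['house', 'cat'] (min_width=9, slack=3)
Line 4: ['structure'] (min_width=9, slack=3)
Line 5: ['yellow'] (min_width=6, slack=6)
Line 6: ['letter'] (min_width=6, slack=6)
Line 7: ['message', 'open'] (min_width=12, slack=0)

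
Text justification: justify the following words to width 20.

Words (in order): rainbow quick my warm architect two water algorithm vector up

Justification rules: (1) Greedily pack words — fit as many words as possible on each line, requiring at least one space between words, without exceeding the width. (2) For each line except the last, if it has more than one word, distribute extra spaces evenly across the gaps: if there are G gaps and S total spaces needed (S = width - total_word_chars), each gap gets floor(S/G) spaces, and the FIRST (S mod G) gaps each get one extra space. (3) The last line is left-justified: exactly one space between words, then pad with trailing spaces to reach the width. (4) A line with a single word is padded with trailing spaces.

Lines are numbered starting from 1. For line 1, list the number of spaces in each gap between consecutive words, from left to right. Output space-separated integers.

Answer: 3 3

Derivation:
Line 1: ['rainbow', 'quick', 'my'] (min_width=16, slack=4)
Line 2: ['warm', 'architect', 'two'] (min_width=18, slack=2)
Line 3: ['water', 'algorithm'] (min_width=15, slack=5)
Line 4: ['vector', 'up'] (min_width=9, slack=11)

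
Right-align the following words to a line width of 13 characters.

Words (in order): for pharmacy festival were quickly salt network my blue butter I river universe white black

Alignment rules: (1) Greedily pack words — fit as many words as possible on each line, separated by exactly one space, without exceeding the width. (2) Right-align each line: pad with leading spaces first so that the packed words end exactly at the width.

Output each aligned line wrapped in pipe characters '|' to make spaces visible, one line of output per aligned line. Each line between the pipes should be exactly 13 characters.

Line 1: ['for', 'pharmacy'] (min_width=12, slack=1)
Line 2: ['festival', 'were'] (min_width=13, slack=0)
Line 3: ['quickly', 'salt'] (min_width=12, slack=1)
Line 4: ['network', 'my'] (min_width=10, slack=3)
Line 5: ['blue', 'butter', 'I'] (min_width=13, slack=0)
Line 6: ['river'] (min_width=5, slack=8)
Line 7: ['universe'] (min_width=8, slack=5)
Line 8: ['white', 'black'] (min_width=11, slack=2)

Answer: | for pharmacy|
|festival were|
| quickly salt|
|   network my|
|blue butter I|
|        river|
|     universe|
|  white black|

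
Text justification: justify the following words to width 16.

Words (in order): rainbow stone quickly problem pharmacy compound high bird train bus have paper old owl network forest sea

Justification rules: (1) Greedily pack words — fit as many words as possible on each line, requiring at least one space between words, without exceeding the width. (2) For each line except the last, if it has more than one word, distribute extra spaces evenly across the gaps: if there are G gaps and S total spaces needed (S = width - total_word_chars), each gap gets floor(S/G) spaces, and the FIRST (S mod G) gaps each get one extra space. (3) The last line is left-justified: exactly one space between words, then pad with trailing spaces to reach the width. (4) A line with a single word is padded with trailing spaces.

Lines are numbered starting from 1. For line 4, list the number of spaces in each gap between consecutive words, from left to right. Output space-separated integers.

Answer: 4

Derivation:
Line 1: ['rainbow', 'stone'] (min_width=13, slack=3)
Line 2: ['quickly', 'problem'] (min_width=15, slack=1)
Line 3: ['pharmacy'] (min_width=8, slack=8)
Line 4: ['compound', 'high'] (min_width=13, slack=3)
Line 5: ['bird', 'train', 'bus'] (min_width=14, slack=2)
Line 6: ['have', 'paper', 'old'] (min_width=14, slack=2)
Line 7: ['owl', 'network'] (min_width=11, slack=5)
Line 8: ['forest', 'sea'] (min_width=10, slack=6)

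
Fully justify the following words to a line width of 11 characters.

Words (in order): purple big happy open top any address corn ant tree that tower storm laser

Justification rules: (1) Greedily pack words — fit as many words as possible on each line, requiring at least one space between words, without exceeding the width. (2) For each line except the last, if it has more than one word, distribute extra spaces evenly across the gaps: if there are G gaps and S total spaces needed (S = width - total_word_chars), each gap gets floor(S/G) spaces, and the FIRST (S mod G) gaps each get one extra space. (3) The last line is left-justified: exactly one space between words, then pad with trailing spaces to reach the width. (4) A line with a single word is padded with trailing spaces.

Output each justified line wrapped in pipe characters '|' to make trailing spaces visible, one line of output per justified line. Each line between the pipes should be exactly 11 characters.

Answer: |purple  big|
|happy  open|
|top     any|
|address    |
|corn    ant|
|tree   that|
|tower storm|
|laser      |

Derivation:
Line 1: ['purple', 'big'] (min_width=10, slack=1)
Line 2: ['happy', 'open'] (min_width=10, slack=1)
Line 3: ['top', 'any'] (min_width=7, slack=4)
Line 4: ['address'] (min_width=7, slack=4)
Line 5: ['corn', 'ant'] (min_width=8, slack=3)
Line 6: ['tree', 'that'] (min_width=9, slack=2)
Line 7: ['tower', 'storm'] (min_width=11, slack=0)
Line 8: ['laser'] (min_width=5, slack=6)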